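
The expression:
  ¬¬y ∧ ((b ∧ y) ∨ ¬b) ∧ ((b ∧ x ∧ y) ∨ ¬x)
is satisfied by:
  {b: True, y: True, x: False}
  {y: True, x: False, b: False}
  {b: True, x: True, y: True}


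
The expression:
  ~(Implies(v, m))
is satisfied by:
  {v: True, m: False}


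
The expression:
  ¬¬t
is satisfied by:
  {t: True}


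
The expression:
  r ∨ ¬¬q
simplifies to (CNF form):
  q ∨ r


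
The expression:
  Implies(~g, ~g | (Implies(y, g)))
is always true.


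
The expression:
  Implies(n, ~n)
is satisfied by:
  {n: False}


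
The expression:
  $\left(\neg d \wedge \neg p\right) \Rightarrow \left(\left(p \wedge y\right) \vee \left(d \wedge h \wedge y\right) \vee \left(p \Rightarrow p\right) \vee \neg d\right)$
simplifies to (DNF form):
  $\text{True}$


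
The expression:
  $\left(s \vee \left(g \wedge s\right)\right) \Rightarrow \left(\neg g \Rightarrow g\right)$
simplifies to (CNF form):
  $g \vee \neg s$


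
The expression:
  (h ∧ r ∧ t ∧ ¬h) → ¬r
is always true.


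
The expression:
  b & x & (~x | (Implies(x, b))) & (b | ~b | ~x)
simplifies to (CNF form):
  b & x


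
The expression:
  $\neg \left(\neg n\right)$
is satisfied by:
  {n: True}


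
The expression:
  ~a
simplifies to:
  ~a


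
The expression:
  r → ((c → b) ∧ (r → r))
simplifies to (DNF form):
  b ∨ ¬c ∨ ¬r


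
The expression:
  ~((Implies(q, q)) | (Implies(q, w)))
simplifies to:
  False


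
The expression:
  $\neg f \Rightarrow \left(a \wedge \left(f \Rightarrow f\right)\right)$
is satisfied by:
  {a: True, f: True}
  {a: True, f: False}
  {f: True, a: False}


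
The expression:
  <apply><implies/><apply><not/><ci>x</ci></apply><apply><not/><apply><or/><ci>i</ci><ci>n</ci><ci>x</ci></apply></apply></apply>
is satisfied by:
  {x: True, n: False, i: False}
  {i: True, x: True, n: False}
  {x: True, n: True, i: False}
  {i: True, x: True, n: True}
  {i: False, n: False, x: False}


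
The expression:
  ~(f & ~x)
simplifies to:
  x | ~f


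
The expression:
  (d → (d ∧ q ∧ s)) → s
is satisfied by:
  {d: True, s: True}
  {d: True, s: False}
  {s: True, d: False}


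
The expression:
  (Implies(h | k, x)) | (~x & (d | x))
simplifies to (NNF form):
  d | x | (~h & ~k)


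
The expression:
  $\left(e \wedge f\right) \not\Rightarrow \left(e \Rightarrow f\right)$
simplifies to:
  $\text{False}$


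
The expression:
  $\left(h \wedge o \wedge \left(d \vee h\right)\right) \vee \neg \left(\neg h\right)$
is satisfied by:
  {h: True}


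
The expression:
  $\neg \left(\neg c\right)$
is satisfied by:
  {c: True}


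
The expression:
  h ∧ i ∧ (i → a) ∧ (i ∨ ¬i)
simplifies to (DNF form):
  a ∧ h ∧ i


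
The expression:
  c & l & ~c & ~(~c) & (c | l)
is never true.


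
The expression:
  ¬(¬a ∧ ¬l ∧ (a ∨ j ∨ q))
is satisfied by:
  {a: True, l: True, q: False, j: False}
  {j: True, a: True, l: True, q: False}
  {a: True, l: True, q: True, j: False}
  {j: True, a: True, l: True, q: True}
  {a: True, q: False, l: False, j: False}
  {a: True, j: True, q: False, l: False}
  {a: True, q: True, l: False, j: False}
  {a: True, j: True, q: True, l: False}
  {l: True, j: False, q: False, a: False}
  {j: True, l: True, q: False, a: False}
  {l: True, q: True, j: False, a: False}
  {j: True, l: True, q: True, a: False}
  {j: False, q: False, l: False, a: False}


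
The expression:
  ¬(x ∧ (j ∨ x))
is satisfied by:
  {x: False}


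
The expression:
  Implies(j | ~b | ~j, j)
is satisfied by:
  {j: True}


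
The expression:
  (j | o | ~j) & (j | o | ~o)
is always true.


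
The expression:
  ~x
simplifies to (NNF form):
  ~x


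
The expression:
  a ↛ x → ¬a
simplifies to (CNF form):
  x ∨ ¬a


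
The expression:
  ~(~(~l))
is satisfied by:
  {l: False}


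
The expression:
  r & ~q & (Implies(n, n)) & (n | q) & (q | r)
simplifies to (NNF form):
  n & r & ~q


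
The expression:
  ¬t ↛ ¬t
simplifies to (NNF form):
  False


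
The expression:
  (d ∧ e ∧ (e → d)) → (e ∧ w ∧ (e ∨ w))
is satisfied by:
  {w: True, e: False, d: False}
  {e: False, d: False, w: False}
  {w: True, d: True, e: False}
  {d: True, e: False, w: False}
  {w: True, e: True, d: False}
  {e: True, w: False, d: False}
  {w: True, d: True, e: True}


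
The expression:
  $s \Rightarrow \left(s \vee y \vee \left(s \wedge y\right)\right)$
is always true.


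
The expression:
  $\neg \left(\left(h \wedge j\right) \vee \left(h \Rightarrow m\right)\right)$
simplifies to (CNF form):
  $h \wedge \neg j \wedge \neg m$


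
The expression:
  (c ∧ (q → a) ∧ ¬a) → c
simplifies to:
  True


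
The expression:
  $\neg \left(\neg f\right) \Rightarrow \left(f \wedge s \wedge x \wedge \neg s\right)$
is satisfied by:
  {f: False}


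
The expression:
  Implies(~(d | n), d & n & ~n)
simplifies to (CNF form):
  d | n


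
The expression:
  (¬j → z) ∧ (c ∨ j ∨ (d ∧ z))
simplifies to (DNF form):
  j ∨ (c ∧ z) ∨ (d ∧ z)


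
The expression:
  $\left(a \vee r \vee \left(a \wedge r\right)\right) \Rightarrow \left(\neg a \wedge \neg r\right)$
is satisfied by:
  {r: False, a: False}


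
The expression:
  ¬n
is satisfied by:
  {n: False}


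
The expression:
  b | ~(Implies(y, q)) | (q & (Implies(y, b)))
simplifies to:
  b | (q & ~y) | (y & ~q)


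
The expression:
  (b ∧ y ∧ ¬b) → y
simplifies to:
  True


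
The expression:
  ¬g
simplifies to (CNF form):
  ¬g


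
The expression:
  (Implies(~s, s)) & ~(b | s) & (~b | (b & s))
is never true.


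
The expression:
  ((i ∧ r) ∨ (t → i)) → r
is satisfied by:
  {r: True, t: True, i: False}
  {r: True, t: False, i: False}
  {r: True, i: True, t: True}
  {r: True, i: True, t: False}
  {t: True, i: False, r: False}


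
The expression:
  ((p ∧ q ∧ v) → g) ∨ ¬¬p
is always true.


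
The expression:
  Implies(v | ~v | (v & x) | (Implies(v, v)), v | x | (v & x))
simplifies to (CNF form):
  v | x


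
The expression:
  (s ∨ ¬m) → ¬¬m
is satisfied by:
  {m: True}


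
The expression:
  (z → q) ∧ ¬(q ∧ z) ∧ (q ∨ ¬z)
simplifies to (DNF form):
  ¬z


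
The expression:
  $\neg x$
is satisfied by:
  {x: False}


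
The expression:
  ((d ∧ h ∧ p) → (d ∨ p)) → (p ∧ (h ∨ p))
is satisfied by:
  {p: True}


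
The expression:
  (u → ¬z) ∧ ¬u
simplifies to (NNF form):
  ¬u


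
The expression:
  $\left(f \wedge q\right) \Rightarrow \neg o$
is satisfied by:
  {o: False, q: False, f: False}
  {f: True, o: False, q: False}
  {q: True, o: False, f: False}
  {f: True, q: True, o: False}
  {o: True, f: False, q: False}
  {f: True, o: True, q: False}
  {q: True, o: True, f: False}


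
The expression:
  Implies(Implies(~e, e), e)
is always true.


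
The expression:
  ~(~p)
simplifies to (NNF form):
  p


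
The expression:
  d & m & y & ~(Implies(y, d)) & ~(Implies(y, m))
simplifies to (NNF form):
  False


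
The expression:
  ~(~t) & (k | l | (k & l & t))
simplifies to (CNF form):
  t & (k | l)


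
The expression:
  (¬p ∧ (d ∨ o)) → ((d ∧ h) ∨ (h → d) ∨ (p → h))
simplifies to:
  True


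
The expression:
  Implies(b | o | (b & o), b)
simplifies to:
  b | ~o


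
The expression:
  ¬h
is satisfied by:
  {h: False}


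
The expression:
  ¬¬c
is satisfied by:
  {c: True}


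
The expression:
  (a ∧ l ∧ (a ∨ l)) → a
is always true.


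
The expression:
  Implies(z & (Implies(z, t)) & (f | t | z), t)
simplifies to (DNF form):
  True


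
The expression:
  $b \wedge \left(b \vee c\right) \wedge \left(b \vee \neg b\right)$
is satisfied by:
  {b: True}


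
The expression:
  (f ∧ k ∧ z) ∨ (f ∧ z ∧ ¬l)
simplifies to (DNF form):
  (f ∧ k ∧ z) ∨ (f ∧ z ∧ ¬l)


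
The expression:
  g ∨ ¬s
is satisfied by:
  {g: True, s: False}
  {s: False, g: False}
  {s: True, g: True}


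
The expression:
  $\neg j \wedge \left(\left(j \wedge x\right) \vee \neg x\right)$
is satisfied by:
  {x: False, j: False}


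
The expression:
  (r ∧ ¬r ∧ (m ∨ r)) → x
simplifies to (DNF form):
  True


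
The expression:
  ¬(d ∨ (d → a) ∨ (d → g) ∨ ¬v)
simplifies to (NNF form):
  False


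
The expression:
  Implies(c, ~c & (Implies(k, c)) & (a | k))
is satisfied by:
  {c: False}


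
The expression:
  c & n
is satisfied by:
  {c: True, n: True}


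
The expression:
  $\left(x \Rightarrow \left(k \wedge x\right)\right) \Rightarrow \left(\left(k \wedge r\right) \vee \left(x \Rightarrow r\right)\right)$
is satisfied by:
  {r: True, k: False, x: False}
  {k: False, x: False, r: False}
  {r: True, x: True, k: False}
  {x: True, k: False, r: False}
  {r: True, k: True, x: False}
  {k: True, r: False, x: False}
  {r: True, x: True, k: True}


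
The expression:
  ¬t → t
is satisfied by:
  {t: True}


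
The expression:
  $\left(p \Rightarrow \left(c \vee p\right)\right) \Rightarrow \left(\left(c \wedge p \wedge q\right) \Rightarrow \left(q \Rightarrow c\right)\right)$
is always true.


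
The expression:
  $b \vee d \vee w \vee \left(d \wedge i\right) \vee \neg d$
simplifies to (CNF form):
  $\text{True}$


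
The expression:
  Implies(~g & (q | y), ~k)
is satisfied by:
  {g: True, q: False, k: False, y: False}
  {y: True, g: True, q: False, k: False}
  {g: True, q: True, k: False, y: False}
  {y: True, g: True, q: True, k: False}
  {y: False, q: False, k: False, g: False}
  {y: True, q: False, k: False, g: False}
  {q: True, y: False, k: False, g: False}
  {y: True, q: True, k: False, g: False}
  {k: True, g: True, y: False, q: False}
  {y: True, k: True, g: True, q: False}
  {k: True, g: True, q: True, y: False}
  {y: True, k: True, g: True, q: True}
  {k: True, g: False, q: False, y: False}


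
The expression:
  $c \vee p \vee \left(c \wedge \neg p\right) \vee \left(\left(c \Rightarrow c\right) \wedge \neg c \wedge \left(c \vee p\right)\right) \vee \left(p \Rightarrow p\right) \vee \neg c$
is always true.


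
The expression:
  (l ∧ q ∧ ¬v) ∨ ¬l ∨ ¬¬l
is always true.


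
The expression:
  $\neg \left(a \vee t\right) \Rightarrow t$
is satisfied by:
  {a: True, t: True}
  {a: True, t: False}
  {t: True, a: False}


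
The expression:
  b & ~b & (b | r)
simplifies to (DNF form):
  False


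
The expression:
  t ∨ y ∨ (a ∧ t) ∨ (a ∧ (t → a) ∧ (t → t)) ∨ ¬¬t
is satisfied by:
  {a: True, y: True, t: True}
  {a: True, y: True, t: False}
  {a: True, t: True, y: False}
  {a: True, t: False, y: False}
  {y: True, t: True, a: False}
  {y: True, t: False, a: False}
  {t: True, y: False, a: False}


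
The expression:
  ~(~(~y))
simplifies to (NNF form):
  ~y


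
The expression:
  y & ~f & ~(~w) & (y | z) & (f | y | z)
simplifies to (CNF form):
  w & y & ~f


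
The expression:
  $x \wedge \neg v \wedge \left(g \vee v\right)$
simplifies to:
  $g \wedge x \wedge \neg v$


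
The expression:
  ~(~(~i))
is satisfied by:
  {i: False}


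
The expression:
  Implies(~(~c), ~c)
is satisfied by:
  {c: False}


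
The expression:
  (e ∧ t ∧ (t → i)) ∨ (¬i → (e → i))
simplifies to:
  i ∨ ¬e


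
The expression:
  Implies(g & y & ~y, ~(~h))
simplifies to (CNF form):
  True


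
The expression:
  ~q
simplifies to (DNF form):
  ~q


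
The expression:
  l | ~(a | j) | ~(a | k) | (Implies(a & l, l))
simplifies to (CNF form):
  True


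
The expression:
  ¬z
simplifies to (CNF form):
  ¬z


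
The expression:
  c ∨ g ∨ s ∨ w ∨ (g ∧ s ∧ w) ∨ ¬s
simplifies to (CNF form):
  True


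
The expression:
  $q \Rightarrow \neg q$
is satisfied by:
  {q: False}


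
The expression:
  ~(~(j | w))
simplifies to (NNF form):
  j | w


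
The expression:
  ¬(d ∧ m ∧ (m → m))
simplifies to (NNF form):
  ¬d ∨ ¬m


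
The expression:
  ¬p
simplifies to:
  ¬p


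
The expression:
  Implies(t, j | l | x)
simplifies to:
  j | l | x | ~t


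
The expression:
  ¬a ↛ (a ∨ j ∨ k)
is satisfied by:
  {j: False, k: False, a: False}


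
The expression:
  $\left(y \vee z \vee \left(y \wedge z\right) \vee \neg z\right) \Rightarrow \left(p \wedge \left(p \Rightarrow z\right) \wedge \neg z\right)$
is never true.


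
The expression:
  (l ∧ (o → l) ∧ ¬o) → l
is always true.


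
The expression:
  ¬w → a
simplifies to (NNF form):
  a ∨ w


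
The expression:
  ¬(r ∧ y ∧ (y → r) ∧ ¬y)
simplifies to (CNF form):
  True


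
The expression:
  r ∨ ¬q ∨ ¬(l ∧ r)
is always true.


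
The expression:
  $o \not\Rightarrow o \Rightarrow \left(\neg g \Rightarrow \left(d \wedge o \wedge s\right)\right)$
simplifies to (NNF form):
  $\text{True}$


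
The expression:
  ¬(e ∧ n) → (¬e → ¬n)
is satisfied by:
  {e: True, n: False}
  {n: False, e: False}
  {n: True, e: True}


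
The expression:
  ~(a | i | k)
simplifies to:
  ~a & ~i & ~k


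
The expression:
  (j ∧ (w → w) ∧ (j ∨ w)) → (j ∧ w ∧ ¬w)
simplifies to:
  ¬j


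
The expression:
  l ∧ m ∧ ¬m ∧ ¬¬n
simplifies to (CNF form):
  False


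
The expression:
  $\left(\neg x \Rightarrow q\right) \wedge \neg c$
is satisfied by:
  {x: True, q: True, c: False}
  {x: True, q: False, c: False}
  {q: True, x: False, c: False}


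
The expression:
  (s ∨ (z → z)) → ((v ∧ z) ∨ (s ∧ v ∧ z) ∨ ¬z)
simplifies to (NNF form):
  v ∨ ¬z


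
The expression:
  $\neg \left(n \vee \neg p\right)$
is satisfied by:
  {p: True, n: False}


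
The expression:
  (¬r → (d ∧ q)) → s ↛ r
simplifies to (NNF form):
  ¬r ∧ (s ∨ ¬d ∨ ¬q)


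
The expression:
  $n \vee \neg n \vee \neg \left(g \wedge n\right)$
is always true.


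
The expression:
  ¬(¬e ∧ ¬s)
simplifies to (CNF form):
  e ∨ s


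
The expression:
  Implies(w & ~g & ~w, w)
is always true.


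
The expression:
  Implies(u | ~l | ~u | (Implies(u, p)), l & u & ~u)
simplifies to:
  False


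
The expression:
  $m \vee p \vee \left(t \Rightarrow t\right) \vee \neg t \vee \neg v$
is always true.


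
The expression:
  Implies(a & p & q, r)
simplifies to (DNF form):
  r | ~a | ~p | ~q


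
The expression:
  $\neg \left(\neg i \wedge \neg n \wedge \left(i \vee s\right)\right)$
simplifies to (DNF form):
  $i \vee n \vee \neg s$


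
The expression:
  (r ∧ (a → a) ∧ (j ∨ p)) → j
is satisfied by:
  {j: True, p: False, r: False}
  {p: False, r: False, j: False}
  {j: True, r: True, p: False}
  {r: True, p: False, j: False}
  {j: True, p: True, r: False}
  {p: True, j: False, r: False}
  {j: True, r: True, p: True}


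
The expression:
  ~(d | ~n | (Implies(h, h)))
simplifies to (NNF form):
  False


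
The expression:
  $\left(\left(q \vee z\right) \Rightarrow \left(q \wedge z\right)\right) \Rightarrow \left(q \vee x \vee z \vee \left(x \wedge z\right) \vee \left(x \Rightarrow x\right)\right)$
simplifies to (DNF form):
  $\text{True}$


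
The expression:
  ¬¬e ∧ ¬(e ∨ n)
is never true.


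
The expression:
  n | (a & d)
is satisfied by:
  {n: True, d: True, a: True}
  {n: True, d: True, a: False}
  {n: True, a: True, d: False}
  {n: True, a: False, d: False}
  {d: True, a: True, n: False}


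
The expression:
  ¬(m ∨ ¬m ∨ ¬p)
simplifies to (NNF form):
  False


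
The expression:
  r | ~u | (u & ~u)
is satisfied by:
  {r: True, u: False}
  {u: False, r: False}
  {u: True, r: True}


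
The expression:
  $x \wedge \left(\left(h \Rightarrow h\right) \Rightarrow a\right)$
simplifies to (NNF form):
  $a \wedge x$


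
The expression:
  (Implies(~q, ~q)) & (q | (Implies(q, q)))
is always true.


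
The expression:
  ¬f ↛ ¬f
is never true.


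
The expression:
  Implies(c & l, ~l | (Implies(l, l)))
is always true.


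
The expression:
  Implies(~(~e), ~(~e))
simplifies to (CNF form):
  True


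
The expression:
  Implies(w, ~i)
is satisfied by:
  {w: False, i: False}
  {i: True, w: False}
  {w: True, i: False}


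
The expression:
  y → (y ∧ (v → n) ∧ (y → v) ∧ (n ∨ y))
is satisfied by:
  {n: True, v: True, y: False}
  {n: True, v: False, y: False}
  {v: True, n: False, y: False}
  {n: False, v: False, y: False}
  {n: True, y: True, v: True}


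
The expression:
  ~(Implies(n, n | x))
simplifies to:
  False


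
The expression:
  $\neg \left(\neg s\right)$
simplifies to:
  $s$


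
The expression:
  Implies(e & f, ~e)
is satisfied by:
  {e: False, f: False}
  {f: True, e: False}
  {e: True, f: False}


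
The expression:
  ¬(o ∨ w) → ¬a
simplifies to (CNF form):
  o ∨ w ∨ ¬a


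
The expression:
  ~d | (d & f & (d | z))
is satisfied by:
  {f: True, d: False}
  {d: False, f: False}
  {d: True, f: True}


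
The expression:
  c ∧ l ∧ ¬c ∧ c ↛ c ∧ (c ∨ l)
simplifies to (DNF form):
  False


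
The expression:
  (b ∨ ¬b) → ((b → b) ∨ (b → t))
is always true.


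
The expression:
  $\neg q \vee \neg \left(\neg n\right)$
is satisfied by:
  {n: True, q: False}
  {q: False, n: False}
  {q: True, n: True}


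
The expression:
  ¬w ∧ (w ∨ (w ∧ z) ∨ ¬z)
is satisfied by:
  {w: False, z: False}


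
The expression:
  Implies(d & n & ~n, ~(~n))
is always true.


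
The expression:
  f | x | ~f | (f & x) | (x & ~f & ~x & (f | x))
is always true.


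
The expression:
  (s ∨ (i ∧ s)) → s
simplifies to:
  True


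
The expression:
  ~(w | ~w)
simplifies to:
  False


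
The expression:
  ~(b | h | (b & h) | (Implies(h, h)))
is never true.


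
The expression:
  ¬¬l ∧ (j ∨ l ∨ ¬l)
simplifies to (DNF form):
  l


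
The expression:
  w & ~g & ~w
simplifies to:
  False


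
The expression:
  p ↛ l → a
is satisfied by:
  {a: True, l: True, p: False}
  {a: True, p: False, l: False}
  {l: True, p: False, a: False}
  {l: False, p: False, a: False}
  {a: True, l: True, p: True}
  {a: True, p: True, l: False}
  {l: True, p: True, a: False}


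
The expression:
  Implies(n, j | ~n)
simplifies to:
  j | ~n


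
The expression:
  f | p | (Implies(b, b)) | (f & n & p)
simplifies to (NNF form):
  True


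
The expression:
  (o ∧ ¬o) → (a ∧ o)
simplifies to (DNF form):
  True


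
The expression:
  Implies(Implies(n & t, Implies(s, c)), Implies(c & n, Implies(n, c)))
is always true.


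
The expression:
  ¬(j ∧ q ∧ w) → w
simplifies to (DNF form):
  w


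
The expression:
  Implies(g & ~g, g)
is always true.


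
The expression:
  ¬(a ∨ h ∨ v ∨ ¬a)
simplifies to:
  False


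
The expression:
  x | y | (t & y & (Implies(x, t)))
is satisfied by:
  {y: True, x: True}
  {y: True, x: False}
  {x: True, y: False}


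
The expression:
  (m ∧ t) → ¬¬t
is always true.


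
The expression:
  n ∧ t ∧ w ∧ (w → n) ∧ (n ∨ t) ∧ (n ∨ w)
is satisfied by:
  {t: True, w: True, n: True}


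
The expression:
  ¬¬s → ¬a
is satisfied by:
  {s: False, a: False}
  {a: True, s: False}
  {s: True, a: False}


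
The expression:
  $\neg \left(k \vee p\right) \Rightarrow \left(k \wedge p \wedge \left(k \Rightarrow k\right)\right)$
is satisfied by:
  {k: True, p: True}
  {k: True, p: False}
  {p: True, k: False}


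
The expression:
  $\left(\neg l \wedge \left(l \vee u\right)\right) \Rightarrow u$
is always true.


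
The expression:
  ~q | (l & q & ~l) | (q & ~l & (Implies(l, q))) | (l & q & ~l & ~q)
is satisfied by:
  {l: False, q: False}
  {q: True, l: False}
  {l: True, q: False}


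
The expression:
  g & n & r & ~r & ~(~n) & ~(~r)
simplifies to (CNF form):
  False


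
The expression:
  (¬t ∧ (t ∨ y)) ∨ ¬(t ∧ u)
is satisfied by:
  {u: False, t: False}
  {t: True, u: False}
  {u: True, t: False}


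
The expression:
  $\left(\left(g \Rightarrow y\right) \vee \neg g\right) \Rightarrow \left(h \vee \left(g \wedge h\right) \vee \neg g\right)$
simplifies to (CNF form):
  $h \vee \neg g \vee \neg y$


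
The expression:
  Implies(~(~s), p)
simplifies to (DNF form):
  p | ~s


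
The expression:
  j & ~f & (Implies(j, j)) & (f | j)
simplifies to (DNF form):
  j & ~f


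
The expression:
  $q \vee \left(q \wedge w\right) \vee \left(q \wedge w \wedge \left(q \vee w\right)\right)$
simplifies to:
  $q$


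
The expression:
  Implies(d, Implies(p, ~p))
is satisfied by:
  {p: False, d: False}
  {d: True, p: False}
  {p: True, d: False}


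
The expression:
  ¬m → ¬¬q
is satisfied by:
  {q: True, m: True}
  {q: True, m: False}
  {m: True, q: False}


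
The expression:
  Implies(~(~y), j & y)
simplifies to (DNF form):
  j | ~y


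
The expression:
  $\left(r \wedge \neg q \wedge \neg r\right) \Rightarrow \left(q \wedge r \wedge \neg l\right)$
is always true.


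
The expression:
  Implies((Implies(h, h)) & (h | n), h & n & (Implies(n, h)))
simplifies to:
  (h & n) | (~h & ~n)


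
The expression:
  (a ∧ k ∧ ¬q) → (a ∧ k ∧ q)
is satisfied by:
  {q: True, k: False, a: False}
  {k: False, a: False, q: False}
  {a: True, q: True, k: False}
  {a: True, k: False, q: False}
  {q: True, k: True, a: False}
  {k: True, q: False, a: False}
  {a: True, k: True, q: True}


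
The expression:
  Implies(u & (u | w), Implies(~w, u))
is always true.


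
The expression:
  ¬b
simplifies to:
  ¬b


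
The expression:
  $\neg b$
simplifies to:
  $\neg b$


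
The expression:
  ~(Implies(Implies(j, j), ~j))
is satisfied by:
  {j: True}


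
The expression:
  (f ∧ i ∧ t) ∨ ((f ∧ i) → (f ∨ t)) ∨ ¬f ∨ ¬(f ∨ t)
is always true.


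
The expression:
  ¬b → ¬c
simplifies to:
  b ∨ ¬c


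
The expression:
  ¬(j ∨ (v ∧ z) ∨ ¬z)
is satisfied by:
  {z: True, v: False, j: False}


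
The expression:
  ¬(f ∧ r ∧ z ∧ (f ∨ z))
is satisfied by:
  {z: False, r: False, f: False}
  {f: True, z: False, r: False}
  {r: True, z: False, f: False}
  {f: True, r: True, z: False}
  {z: True, f: False, r: False}
  {f: True, z: True, r: False}
  {r: True, z: True, f: False}


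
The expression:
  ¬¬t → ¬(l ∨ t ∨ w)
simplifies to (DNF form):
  ¬t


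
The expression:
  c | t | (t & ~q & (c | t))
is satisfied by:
  {t: True, c: True}
  {t: True, c: False}
  {c: True, t: False}


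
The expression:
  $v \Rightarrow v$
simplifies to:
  $\text{True}$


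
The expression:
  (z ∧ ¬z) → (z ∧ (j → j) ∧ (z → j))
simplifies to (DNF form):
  True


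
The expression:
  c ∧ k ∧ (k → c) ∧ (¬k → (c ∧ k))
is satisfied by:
  {c: True, k: True}


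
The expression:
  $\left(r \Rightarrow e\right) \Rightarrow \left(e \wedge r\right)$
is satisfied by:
  {r: True}


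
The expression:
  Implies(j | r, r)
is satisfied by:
  {r: True, j: False}
  {j: False, r: False}
  {j: True, r: True}


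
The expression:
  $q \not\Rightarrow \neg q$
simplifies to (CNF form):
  $q$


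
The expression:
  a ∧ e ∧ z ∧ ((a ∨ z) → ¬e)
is never true.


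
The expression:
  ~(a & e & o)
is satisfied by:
  {e: False, o: False, a: False}
  {a: True, e: False, o: False}
  {o: True, e: False, a: False}
  {a: True, o: True, e: False}
  {e: True, a: False, o: False}
  {a: True, e: True, o: False}
  {o: True, e: True, a: False}


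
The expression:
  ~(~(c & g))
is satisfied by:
  {c: True, g: True}


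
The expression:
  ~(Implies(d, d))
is never true.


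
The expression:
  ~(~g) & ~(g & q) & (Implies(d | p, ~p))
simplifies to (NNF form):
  g & ~p & ~q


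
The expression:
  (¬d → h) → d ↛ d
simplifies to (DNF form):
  ¬d ∧ ¬h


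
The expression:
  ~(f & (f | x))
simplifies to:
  ~f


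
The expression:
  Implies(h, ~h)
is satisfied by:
  {h: False}


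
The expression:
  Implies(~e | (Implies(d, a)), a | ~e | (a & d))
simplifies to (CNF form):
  a | d | ~e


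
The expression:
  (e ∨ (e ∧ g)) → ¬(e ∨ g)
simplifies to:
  ¬e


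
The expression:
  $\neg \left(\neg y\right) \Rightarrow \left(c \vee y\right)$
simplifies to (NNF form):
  $\text{True}$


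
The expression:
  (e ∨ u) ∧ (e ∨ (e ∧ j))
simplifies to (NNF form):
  e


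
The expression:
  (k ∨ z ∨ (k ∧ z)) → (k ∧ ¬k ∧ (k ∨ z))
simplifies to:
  ¬k ∧ ¬z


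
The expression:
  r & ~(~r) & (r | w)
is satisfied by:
  {r: True}


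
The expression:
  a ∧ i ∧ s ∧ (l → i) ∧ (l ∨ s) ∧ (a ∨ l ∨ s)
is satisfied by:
  {a: True, i: True, s: True}


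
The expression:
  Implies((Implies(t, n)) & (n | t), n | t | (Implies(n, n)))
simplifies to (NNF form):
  True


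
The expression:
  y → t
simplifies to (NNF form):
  t ∨ ¬y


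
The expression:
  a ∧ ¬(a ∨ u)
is never true.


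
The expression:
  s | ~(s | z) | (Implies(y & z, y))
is always true.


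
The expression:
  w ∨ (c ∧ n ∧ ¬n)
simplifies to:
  w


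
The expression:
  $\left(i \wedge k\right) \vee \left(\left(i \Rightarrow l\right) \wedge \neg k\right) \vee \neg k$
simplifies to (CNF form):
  $i \vee \neg k$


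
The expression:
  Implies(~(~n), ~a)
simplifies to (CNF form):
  ~a | ~n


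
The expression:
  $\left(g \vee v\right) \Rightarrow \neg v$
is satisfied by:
  {v: False}


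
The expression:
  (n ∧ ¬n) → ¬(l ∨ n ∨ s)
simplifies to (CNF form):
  True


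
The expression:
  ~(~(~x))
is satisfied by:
  {x: False}


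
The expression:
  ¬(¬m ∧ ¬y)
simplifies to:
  m ∨ y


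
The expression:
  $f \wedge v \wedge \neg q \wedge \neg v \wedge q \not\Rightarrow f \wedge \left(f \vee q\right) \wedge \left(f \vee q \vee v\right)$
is never true.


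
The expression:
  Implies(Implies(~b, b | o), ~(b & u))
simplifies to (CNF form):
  ~b | ~u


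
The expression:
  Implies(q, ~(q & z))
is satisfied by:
  {q: False, z: False}
  {z: True, q: False}
  {q: True, z: False}


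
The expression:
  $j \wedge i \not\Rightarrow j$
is never true.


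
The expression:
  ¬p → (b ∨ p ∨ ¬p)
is always true.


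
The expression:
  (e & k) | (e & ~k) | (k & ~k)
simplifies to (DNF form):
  e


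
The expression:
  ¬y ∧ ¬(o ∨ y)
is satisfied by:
  {y: False, o: False}


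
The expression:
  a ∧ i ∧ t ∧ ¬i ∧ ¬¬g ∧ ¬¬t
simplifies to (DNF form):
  False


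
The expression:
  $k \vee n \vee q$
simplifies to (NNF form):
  $k \vee n \vee q$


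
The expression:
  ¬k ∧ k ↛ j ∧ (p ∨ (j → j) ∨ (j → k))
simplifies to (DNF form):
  False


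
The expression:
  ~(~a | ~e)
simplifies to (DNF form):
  a & e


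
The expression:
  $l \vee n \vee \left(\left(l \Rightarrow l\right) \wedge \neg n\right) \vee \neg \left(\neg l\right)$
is always true.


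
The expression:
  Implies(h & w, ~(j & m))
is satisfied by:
  {w: False, m: False, h: False, j: False}
  {j: True, w: False, m: False, h: False}
  {h: True, w: False, m: False, j: False}
  {j: True, h: True, w: False, m: False}
  {m: True, j: False, w: False, h: False}
  {j: True, m: True, w: False, h: False}
  {h: True, m: True, j: False, w: False}
  {j: True, h: True, m: True, w: False}
  {w: True, h: False, m: False, j: False}
  {j: True, w: True, h: False, m: False}
  {h: True, w: True, j: False, m: False}
  {j: True, h: True, w: True, m: False}
  {m: True, w: True, h: False, j: False}
  {j: True, m: True, w: True, h: False}
  {h: True, m: True, w: True, j: False}


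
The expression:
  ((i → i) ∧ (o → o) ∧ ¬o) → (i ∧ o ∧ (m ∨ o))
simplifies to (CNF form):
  o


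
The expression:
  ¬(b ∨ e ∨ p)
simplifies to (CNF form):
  ¬b ∧ ¬e ∧ ¬p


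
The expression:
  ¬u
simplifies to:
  ¬u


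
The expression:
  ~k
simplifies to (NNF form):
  ~k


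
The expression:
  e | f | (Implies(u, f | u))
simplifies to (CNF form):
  True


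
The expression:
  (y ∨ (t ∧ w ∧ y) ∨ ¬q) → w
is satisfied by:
  {q: True, w: True, y: False}
  {w: True, y: False, q: False}
  {q: True, w: True, y: True}
  {w: True, y: True, q: False}
  {q: True, y: False, w: False}


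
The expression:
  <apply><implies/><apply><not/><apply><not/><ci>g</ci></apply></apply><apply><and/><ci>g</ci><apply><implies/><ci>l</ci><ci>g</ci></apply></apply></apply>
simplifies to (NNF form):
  <true/>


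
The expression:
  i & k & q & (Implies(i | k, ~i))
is never true.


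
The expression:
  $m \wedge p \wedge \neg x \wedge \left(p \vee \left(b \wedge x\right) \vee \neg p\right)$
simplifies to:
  $m \wedge p \wedge \neg x$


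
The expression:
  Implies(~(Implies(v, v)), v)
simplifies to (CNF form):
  True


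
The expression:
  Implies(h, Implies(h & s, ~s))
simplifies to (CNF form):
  ~h | ~s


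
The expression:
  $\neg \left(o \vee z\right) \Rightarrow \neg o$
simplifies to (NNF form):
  $\text{True}$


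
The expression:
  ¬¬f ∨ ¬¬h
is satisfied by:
  {h: True, f: True}
  {h: True, f: False}
  {f: True, h: False}


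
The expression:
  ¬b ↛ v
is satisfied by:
  {v: True, b: False}
  {b: False, v: False}
  {b: True, v: True}


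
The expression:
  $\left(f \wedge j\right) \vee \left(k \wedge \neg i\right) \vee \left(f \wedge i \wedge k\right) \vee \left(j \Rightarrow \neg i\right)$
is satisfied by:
  {f: True, i: False, j: False}
  {f: False, i: False, j: False}
  {j: True, f: True, i: False}
  {j: True, f: False, i: False}
  {i: True, f: True, j: False}
  {i: True, f: False, j: False}
  {i: True, j: True, f: True}


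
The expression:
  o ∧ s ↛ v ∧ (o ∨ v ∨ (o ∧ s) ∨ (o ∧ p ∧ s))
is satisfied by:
  {s: True, o: True, v: False}


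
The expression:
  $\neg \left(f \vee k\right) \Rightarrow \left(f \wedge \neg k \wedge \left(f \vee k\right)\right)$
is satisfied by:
  {k: True, f: True}
  {k: True, f: False}
  {f: True, k: False}


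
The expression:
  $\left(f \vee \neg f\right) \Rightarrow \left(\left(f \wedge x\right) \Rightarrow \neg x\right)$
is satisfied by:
  {x: False, f: False}
  {f: True, x: False}
  {x: True, f: False}


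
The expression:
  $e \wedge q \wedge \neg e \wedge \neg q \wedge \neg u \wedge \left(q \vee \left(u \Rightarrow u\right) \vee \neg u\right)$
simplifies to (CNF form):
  $\text{False}$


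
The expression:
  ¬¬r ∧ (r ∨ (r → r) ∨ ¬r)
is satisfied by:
  {r: True}


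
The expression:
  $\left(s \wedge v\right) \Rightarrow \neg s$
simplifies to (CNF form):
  $\neg s \vee \neg v$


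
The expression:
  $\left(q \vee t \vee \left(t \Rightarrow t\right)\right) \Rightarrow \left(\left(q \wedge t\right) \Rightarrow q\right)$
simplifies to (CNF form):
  $\text{True}$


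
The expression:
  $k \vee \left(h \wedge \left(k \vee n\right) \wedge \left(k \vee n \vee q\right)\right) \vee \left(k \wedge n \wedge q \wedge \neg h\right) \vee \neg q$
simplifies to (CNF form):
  $\left(h \vee k \vee \neg q\right) \wedge \left(k \vee n \vee \neg q\right)$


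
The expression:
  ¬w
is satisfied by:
  {w: False}


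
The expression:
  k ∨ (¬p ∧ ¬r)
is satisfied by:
  {k: True, p: False, r: False}
  {r: True, k: True, p: False}
  {k: True, p: True, r: False}
  {r: True, k: True, p: True}
  {r: False, p: False, k: False}


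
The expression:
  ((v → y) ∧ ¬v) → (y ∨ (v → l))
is always true.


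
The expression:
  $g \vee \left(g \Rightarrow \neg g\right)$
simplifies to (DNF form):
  $\text{True}$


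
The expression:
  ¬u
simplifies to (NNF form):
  ¬u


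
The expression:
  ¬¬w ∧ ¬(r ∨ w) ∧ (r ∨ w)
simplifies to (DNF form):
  False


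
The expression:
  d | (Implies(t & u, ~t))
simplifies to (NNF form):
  d | ~t | ~u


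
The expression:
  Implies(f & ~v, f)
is always true.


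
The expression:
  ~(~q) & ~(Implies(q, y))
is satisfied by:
  {q: True, y: False}


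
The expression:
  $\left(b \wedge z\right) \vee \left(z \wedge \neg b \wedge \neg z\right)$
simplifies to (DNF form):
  $b \wedge z$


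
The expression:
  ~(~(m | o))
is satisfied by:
  {o: True, m: True}
  {o: True, m: False}
  {m: True, o: False}


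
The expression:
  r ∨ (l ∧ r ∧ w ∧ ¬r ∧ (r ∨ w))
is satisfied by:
  {r: True}


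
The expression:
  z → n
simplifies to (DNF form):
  n ∨ ¬z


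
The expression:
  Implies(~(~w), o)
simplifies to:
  o | ~w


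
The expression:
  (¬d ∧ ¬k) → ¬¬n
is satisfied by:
  {n: True, d: True, k: True}
  {n: True, d: True, k: False}
  {n: True, k: True, d: False}
  {n: True, k: False, d: False}
  {d: True, k: True, n: False}
  {d: True, k: False, n: False}
  {k: True, d: False, n: False}


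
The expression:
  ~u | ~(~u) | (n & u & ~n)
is always true.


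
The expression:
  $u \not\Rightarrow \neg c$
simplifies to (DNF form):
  $c \wedge u$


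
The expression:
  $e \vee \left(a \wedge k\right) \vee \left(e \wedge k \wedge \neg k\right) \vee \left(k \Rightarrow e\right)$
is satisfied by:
  {a: True, e: True, k: False}
  {a: True, k: False, e: False}
  {e: True, k: False, a: False}
  {e: False, k: False, a: False}
  {a: True, e: True, k: True}
  {a: True, k: True, e: False}
  {e: True, k: True, a: False}


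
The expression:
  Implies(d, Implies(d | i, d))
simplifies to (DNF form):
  True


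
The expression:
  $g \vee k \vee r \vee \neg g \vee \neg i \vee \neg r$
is always true.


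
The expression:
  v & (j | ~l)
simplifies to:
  v & (j | ~l)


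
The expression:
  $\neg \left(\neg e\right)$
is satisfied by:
  {e: True}


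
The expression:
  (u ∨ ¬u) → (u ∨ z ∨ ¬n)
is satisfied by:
  {z: True, u: True, n: False}
  {z: True, u: False, n: False}
  {u: True, z: False, n: False}
  {z: False, u: False, n: False}
  {n: True, z: True, u: True}
  {n: True, z: True, u: False}
  {n: True, u: True, z: False}


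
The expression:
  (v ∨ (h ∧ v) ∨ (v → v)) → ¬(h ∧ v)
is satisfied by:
  {h: False, v: False}
  {v: True, h: False}
  {h: True, v: False}


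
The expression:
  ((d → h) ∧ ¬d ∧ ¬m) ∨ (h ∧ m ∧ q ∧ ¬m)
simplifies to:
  ¬d ∧ ¬m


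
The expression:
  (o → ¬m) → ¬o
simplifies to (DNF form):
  m ∨ ¬o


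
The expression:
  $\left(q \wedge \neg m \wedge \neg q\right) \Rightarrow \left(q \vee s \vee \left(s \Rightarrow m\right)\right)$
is always true.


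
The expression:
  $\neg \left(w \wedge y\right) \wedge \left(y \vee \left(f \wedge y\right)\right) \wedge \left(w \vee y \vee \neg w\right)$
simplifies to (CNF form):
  $y \wedge \neg w$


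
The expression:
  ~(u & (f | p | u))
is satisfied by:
  {u: False}


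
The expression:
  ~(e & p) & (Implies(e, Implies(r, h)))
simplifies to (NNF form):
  ~e | (h & ~p) | (~p & ~r)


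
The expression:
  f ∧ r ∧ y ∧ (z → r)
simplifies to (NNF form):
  f ∧ r ∧ y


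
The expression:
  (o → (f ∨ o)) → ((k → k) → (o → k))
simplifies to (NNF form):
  k ∨ ¬o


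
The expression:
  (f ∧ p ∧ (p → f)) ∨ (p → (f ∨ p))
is always true.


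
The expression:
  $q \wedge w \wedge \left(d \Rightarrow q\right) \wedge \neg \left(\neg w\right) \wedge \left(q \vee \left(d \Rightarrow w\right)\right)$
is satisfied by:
  {w: True, q: True}


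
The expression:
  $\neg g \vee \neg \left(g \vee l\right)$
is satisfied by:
  {g: False}


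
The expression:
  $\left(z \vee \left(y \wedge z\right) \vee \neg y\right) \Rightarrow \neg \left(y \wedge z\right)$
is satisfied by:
  {z: False, y: False}
  {y: True, z: False}
  {z: True, y: False}


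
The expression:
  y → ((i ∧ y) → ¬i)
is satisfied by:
  {y: False, i: False}
  {i: True, y: False}
  {y: True, i: False}


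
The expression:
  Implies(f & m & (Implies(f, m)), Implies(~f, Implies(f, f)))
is always true.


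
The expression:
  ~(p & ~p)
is always true.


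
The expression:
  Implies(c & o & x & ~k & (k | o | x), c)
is always true.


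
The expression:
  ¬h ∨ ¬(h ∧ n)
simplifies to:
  ¬h ∨ ¬n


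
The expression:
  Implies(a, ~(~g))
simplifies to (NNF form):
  g | ~a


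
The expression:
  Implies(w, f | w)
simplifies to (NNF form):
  True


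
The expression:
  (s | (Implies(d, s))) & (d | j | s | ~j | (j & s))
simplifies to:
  s | ~d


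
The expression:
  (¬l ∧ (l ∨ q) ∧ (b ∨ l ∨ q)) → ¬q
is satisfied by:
  {l: True, q: False}
  {q: False, l: False}
  {q: True, l: True}


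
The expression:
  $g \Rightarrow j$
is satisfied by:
  {j: True, g: False}
  {g: False, j: False}
  {g: True, j: True}


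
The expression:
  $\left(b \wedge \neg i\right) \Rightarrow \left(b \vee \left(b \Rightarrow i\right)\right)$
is always true.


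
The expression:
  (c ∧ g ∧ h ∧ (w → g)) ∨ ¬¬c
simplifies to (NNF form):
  c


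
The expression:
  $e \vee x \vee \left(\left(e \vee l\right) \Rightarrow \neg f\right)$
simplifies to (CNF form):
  $e \vee x \vee \neg f \vee \neg l$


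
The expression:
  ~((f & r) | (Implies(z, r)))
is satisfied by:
  {z: True, r: False}


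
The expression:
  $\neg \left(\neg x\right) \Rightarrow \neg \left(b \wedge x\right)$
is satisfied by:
  {x: False, b: False}
  {b: True, x: False}
  {x: True, b: False}


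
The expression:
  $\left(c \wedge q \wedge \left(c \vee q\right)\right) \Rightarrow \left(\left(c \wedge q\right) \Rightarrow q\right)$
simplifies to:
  $\text{True}$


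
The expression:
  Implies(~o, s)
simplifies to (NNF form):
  o | s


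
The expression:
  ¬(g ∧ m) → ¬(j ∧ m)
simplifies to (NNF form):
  g ∨ ¬j ∨ ¬m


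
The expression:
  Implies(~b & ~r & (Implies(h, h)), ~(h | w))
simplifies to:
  b | r | (~h & ~w)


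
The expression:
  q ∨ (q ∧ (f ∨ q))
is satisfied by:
  {q: True}


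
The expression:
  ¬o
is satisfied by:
  {o: False}


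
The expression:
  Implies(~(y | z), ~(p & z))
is always true.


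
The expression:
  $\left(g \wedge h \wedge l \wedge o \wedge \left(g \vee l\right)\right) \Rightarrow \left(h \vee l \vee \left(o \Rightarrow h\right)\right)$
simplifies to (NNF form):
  $\text{True}$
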